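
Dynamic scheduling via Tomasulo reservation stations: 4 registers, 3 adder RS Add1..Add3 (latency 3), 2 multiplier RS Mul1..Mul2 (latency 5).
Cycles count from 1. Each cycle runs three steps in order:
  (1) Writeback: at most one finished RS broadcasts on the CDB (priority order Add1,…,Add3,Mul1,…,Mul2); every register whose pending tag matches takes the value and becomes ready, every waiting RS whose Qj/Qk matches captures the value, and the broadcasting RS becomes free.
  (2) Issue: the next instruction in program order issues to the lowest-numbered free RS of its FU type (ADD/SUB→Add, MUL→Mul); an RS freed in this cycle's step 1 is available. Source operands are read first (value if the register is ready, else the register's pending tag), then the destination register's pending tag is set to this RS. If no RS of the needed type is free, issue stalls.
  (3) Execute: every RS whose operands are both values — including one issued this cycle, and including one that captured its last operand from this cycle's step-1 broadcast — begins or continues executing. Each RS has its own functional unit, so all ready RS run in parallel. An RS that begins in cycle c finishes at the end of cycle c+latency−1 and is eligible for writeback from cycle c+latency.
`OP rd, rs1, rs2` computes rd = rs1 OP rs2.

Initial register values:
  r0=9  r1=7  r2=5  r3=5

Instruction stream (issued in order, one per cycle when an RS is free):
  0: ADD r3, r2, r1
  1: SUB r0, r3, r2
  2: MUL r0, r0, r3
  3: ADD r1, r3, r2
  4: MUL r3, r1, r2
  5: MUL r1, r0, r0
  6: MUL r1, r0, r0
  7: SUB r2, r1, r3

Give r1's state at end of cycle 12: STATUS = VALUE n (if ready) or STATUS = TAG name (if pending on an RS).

STATUS = TAG Mul2

  c1: issue ADD r3<-Add1  regs: r0:9,r1:7,r2:5,r3:Add1
  c2: issue SUB r0<-Add2  regs: r0:Add2,r1:7,r2:5,r3:Add1
  c3: issue MUL r0<-Mul1  regs: r0:Mul1,r1:7,r2:5,r3:Add1
  c4: CDB Add1=12; issue ADD r1<-Add1  regs: r0:Mul1,r1:Add1,r2:5,r3:12
  c5: issue MUL r3<-Mul2  regs: r0:Mul1,r1:Add1,r2:5,r3:Mul2
  c6: stall  regs: r0:Mul1,r1:Add1,r2:5,r3:Mul2
  c7: CDB Add1=17; stall  regs: r0:Mul1,r1:17,r2:5,r3:Mul2
  c8: CDB Add2=7; stall  regs: r0:Mul1,r1:17,r2:5,r3:Mul2
  c9: stall  regs: r0:Mul1,r1:17,r2:5,r3:Mul2
  c10: stall  regs: r0:Mul1,r1:17,r2:5,r3:Mul2
  c11: stall  regs: r0:Mul1,r1:17,r2:5,r3:Mul2
  c12: CDB Mul2=85; issue MUL r1<-Mul2  regs: r0:Mul1,r1:Mul2,r2:5,r3:85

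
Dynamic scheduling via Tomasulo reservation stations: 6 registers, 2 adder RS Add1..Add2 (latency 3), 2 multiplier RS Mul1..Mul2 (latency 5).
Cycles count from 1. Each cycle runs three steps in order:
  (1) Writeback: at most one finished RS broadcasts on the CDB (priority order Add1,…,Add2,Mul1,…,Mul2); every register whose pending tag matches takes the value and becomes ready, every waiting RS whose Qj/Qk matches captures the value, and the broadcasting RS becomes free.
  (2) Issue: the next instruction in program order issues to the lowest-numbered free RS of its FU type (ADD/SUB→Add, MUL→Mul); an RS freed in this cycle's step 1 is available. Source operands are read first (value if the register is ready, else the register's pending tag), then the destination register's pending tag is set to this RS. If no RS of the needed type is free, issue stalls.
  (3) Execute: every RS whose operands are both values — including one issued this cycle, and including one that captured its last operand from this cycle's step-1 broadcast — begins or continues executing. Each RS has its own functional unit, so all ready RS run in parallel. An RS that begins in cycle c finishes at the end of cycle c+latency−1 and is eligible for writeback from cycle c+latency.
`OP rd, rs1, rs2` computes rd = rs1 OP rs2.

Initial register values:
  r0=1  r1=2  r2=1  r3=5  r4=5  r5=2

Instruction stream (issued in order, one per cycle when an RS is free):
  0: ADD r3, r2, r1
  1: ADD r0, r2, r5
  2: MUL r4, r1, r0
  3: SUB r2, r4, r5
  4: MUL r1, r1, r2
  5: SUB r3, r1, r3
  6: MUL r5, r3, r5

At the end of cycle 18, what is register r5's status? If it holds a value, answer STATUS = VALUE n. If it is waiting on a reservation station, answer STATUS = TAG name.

STATUS = TAG Mul1

  c1: issue ADD r3<-Add1  regs: r0:1,r1:2,r2:1,r3:Add1,r4:5,r5:2
  c2: issue ADD r0<-Add2  regs: r0:Add2,r1:2,r2:1,r3:Add1,r4:5,r5:2
  c3: issue MUL r4<-Mul1  regs: r0:Add2,r1:2,r2:1,r3:Add1,r4:Mul1,r5:2
  c4: CDB Add1=3; issue SUB r2<-Add1  regs: r0:Add2,r1:2,r2:Add1,r3:3,r4:Mul1,r5:2
  c5: CDB Add2=3; issue MUL r1<-Mul2  regs: r0:3,r1:Mul2,r2:Add1,r3:3,r4:Mul1,r5:2
  c6: issue SUB r3<-Add2  regs: r0:3,r1:Mul2,r2:Add1,r3:Add2,r4:Mul1,r5:2
  c7: stall  regs: r0:3,r1:Mul2,r2:Add1,r3:Add2,r4:Mul1,r5:2
  c8: stall  regs: r0:3,r1:Mul2,r2:Add1,r3:Add2,r4:Mul1,r5:2
  c9: stall  regs: r0:3,r1:Mul2,r2:Add1,r3:Add2,r4:Mul1,r5:2
  c10: CDB Mul1=6; issue MUL r5<-Mul1  regs: r0:3,r1:Mul2,r2:Add1,r3:Add2,r4:6,r5:Mul1
  c11: -  regs: r0:3,r1:Mul2,r2:Add1,r3:Add2,r4:6,r5:Mul1
  c12: -  regs: r0:3,r1:Mul2,r2:Add1,r3:Add2,r4:6,r5:Mul1
  c13: CDB Add1=4  regs: r0:3,r1:Mul2,r2:4,r3:Add2,r4:6,r5:Mul1
  c14: -  regs: r0:3,r1:Mul2,r2:4,r3:Add2,r4:6,r5:Mul1
  c15: -  regs: r0:3,r1:Mul2,r2:4,r3:Add2,r4:6,r5:Mul1
  c16: -  regs: r0:3,r1:Mul2,r2:4,r3:Add2,r4:6,r5:Mul1
  c17: -  regs: r0:3,r1:Mul2,r2:4,r3:Add2,r4:6,r5:Mul1
  c18: CDB Mul2=8  regs: r0:3,r1:8,r2:4,r3:Add2,r4:6,r5:Mul1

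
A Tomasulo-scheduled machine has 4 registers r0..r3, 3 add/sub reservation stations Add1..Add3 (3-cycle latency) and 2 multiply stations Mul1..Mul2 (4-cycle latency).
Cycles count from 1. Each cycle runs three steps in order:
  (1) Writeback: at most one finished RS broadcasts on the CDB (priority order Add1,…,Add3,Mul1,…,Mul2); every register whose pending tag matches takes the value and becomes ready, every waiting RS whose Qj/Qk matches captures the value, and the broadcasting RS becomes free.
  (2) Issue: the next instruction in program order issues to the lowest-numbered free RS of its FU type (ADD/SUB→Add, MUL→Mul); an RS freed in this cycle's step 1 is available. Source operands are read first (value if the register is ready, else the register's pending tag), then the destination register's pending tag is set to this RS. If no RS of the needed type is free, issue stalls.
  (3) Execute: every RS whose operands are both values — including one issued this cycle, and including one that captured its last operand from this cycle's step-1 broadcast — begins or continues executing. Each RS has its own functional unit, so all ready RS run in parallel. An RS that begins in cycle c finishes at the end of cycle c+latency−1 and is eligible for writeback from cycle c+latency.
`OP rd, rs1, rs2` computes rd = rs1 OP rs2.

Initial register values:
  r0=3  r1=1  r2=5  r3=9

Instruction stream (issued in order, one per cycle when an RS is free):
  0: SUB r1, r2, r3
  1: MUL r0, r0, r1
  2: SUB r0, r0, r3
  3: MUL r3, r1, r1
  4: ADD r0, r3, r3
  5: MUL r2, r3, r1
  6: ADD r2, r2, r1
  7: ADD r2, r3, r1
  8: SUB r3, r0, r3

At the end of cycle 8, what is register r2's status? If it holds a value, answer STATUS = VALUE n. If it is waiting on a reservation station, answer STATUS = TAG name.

STATUS = TAG Mul1

c1: issue SUB r1<-Add1 | r0:3,r1:Add1,r2:5,r3:9
c2: issue MUL r0<-Mul1 | r0:Mul1,r1:Add1,r2:5,r3:9
c3: issue SUB r0<-Add2 | r0:Add2,r1:Add1,r2:5,r3:9
c4: CDB Add1=-4; issue MUL r3<-Mul2 | r0:Add2,r1:-4,r2:5,r3:Mul2
c5: issue ADD r0<-Add1 | r0:Add1,r1:-4,r2:5,r3:Mul2
c6: stall | r0:Add1,r1:-4,r2:5,r3:Mul2
c7: stall | r0:Add1,r1:-4,r2:5,r3:Mul2
c8: CDB Mul1=-12; issue MUL r2<-Mul1 | r0:Add1,r1:-4,r2:Mul1,r3:Mul2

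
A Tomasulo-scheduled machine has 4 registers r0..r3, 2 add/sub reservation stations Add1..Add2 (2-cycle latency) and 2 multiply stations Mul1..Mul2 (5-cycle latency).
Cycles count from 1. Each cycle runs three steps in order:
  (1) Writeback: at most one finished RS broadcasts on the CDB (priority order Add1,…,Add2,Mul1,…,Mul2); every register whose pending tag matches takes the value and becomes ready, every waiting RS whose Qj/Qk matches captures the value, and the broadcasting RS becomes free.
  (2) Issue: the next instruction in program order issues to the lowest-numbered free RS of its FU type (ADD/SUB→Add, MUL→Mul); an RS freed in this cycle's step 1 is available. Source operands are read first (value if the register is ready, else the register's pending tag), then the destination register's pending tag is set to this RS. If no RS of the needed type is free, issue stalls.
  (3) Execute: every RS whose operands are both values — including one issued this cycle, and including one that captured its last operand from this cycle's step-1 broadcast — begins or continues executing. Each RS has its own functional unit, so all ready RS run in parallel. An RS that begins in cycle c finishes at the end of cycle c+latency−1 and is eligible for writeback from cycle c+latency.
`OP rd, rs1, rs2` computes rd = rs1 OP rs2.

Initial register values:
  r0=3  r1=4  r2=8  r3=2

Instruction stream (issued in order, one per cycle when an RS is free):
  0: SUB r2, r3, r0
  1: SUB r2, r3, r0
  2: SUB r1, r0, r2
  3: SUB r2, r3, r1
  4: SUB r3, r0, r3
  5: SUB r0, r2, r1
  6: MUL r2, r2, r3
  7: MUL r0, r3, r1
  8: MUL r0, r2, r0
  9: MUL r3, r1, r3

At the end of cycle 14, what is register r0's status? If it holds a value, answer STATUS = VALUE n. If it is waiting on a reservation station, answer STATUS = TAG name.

STATUS = TAG Mul1

cycle 1: issue SUB r2<-Add1 // r0:3,r1:4,r2:Add1,r3:2
cycle 2: issue SUB r2<-Add2 // r0:3,r1:4,r2:Add2,r3:2
cycle 3: CDB Add1=-1; issue SUB r1<-Add1 // r0:3,r1:Add1,r2:Add2,r3:2
cycle 4: CDB Add2=-1; issue SUB r2<-Add2 // r0:3,r1:Add1,r2:Add2,r3:2
cycle 5: stall // r0:3,r1:Add1,r2:Add2,r3:2
cycle 6: CDB Add1=4; issue SUB r3<-Add1 // r0:3,r1:4,r2:Add2,r3:Add1
cycle 7: stall // r0:3,r1:4,r2:Add2,r3:Add1
cycle 8: CDB Add1=1; issue SUB r0<-Add1 // r0:Add1,r1:4,r2:Add2,r3:1
cycle 9: CDB Add2=-2; issue MUL r2<-Mul1 // r0:Add1,r1:4,r2:Mul1,r3:1
cycle 10: issue MUL r0<-Mul2 // r0:Mul2,r1:4,r2:Mul1,r3:1
cycle 11: CDB Add1=-6; stall // r0:Mul2,r1:4,r2:Mul1,r3:1
cycle 12: stall // r0:Mul2,r1:4,r2:Mul1,r3:1
cycle 13: stall // r0:Mul2,r1:4,r2:Mul1,r3:1
cycle 14: CDB Mul1=-2; issue MUL r0<-Mul1 // r0:Mul1,r1:4,r2:-2,r3:1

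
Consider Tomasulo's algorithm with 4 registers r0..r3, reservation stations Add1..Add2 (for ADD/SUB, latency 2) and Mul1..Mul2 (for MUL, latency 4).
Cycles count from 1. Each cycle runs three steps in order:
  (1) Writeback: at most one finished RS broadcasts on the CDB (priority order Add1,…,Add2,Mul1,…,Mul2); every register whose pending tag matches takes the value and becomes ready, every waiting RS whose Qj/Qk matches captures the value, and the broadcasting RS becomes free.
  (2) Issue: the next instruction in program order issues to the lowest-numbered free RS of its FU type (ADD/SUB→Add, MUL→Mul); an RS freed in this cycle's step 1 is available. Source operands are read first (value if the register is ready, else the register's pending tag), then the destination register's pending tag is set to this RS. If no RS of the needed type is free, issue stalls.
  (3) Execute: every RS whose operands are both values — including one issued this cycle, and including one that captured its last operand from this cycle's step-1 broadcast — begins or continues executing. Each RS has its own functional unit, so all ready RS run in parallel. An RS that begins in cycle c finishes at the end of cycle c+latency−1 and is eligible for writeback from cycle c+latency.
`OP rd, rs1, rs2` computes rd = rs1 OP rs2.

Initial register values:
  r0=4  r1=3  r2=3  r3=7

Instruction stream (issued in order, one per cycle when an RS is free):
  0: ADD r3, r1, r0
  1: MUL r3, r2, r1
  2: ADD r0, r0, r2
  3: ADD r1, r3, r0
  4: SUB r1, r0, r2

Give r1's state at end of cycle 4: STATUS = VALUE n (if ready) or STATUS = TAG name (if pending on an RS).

cycle 1: issue ADD r3<-Add1 // r0:4,r1:3,r2:3,r3:Add1
cycle 2: issue MUL r3<-Mul1 // r0:4,r1:3,r2:3,r3:Mul1
cycle 3: CDB Add1=7; issue ADD r0<-Add1 // r0:Add1,r1:3,r2:3,r3:Mul1
cycle 4: issue ADD r1<-Add2 // r0:Add1,r1:Add2,r2:3,r3:Mul1

STATUS = TAG Add2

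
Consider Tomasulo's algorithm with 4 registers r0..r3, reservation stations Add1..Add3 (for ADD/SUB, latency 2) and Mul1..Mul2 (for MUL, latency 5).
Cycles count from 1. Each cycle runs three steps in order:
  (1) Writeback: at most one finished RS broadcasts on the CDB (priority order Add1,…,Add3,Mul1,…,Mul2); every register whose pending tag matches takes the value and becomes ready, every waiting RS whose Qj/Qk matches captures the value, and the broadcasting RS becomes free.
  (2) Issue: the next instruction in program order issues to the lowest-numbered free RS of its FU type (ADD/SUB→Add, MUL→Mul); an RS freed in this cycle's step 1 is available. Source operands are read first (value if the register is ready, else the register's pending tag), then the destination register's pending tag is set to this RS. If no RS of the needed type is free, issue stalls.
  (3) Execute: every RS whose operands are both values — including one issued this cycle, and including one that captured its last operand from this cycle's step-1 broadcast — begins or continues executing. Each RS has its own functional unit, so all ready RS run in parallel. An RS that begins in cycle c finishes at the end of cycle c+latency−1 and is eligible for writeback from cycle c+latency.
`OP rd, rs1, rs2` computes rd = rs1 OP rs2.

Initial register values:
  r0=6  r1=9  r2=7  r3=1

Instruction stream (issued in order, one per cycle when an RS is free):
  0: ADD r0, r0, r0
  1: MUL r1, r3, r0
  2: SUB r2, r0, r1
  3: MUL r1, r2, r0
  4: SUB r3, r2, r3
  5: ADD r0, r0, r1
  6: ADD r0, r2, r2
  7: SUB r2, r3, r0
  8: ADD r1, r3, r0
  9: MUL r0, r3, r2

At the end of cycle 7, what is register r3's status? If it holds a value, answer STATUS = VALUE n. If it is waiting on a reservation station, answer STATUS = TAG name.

STATUS = TAG Add2

  c1: issue ADD r0<-Add1  regs: r0:Add1,r1:9,r2:7,r3:1
  c2: issue MUL r1<-Mul1  regs: r0:Add1,r1:Mul1,r2:7,r3:1
  c3: CDB Add1=12; issue SUB r2<-Add1  regs: r0:12,r1:Mul1,r2:Add1,r3:1
  c4: issue MUL r1<-Mul2  regs: r0:12,r1:Mul2,r2:Add1,r3:1
  c5: issue SUB r3<-Add2  regs: r0:12,r1:Mul2,r2:Add1,r3:Add2
  c6: issue ADD r0<-Add3  regs: r0:Add3,r1:Mul2,r2:Add1,r3:Add2
  c7: stall  regs: r0:Add3,r1:Mul2,r2:Add1,r3:Add2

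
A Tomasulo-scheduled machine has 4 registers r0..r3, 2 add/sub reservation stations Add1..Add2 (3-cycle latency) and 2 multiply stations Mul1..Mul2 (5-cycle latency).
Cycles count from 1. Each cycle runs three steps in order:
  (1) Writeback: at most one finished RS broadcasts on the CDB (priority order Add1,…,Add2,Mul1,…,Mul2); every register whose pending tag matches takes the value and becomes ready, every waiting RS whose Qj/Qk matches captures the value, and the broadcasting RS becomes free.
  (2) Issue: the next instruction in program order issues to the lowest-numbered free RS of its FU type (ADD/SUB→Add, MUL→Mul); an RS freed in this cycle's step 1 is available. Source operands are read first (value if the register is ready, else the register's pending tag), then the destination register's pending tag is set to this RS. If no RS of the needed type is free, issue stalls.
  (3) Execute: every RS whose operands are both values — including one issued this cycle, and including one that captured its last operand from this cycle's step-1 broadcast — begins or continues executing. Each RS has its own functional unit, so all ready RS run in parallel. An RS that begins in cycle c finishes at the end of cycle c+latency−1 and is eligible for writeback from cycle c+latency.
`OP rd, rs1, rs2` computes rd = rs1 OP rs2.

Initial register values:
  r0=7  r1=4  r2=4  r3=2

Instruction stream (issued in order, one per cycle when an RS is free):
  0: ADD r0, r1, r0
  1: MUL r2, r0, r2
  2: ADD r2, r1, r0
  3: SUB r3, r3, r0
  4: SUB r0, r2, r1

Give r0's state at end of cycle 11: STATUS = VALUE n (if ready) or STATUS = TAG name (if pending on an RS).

STATUS = VALUE 11

  c1: issue ADD r0<-Add1  regs: r0:Add1,r1:4,r2:4,r3:2
  c2: issue MUL r2<-Mul1  regs: r0:Add1,r1:4,r2:Mul1,r3:2
  c3: issue ADD r2<-Add2  regs: r0:Add1,r1:4,r2:Add2,r3:2
  c4: CDB Add1=11; issue SUB r3<-Add1  regs: r0:11,r1:4,r2:Add2,r3:Add1
  c5: stall  regs: r0:11,r1:4,r2:Add2,r3:Add1
  c6: stall  regs: r0:11,r1:4,r2:Add2,r3:Add1
  c7: CDB Add1=-9; issue SUB r0<-Add1  regs: r0:Add1,r1:4,r2:Add2,r3:-9
  c8: CDB Add2=15  regs: r0:Add1,r1:4,r2:15,r3:-9
  c9: CDB Mul1=44  regs: r0:Add1,r1:4,r2:15,r3:-9
  c10: -  regs: r0:Add1,r1:4,r2:15,r3:-9
  c11: CDB Add1=11  regs: r0:11,r1:4,r2:15,r3:-9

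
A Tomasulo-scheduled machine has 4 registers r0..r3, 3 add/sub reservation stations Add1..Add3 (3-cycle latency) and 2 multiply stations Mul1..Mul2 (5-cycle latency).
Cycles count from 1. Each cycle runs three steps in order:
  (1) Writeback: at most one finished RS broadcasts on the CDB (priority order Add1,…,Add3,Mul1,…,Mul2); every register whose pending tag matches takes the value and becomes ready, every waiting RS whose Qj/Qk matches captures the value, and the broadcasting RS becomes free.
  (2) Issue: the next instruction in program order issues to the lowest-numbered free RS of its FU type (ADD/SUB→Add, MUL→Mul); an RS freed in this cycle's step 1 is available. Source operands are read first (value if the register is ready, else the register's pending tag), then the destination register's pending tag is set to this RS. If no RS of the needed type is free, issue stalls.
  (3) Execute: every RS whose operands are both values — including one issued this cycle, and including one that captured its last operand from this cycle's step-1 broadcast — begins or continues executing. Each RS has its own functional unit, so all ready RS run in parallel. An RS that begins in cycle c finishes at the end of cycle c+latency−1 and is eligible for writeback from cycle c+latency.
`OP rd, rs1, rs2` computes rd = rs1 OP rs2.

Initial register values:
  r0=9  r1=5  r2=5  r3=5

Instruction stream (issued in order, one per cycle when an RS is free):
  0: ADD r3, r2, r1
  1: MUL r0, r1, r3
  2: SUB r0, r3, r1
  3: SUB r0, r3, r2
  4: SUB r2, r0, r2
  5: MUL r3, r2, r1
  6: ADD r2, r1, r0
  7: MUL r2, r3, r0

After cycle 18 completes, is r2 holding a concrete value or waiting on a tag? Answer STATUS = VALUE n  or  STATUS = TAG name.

STATUS = TAG Mul1

c1: issue ADD r3<-Add1 | r0:9,r1:5,r2:5,r3:Add1
c2: issue MUL r0<-Mul1 | r0:Mul1,r1:5,r2:5,r3:Add1
c3: issue SUB r0<-Add2 | r0:Add2,r1:5,r2:5,r3:Add1
c4: CDB Add1=10; issue SUB r0<-Add1 | r0:Add1,r1:5,r2:5,r3:10
c5: issue SUB r2<-Add3 | r0:Add1,r1:5,r2:Add3,r3:10
c6: issue MUL r3<-Mul2 | r0:Add1,r1:5,r2:Add3,r3:Mul2
c7: CDB Add1=5; issue ADD r2<-Add1 | r0:5,r1:5,r2:Add1,r3:Mul2
c8: CDB Add2=5; stall | r0:5,r1:5,r2:Add1,r3:Mul2
c9: CDB Mul1=50; issue MUL r2<-Mul1 | r0:5,r1:5,r2:Mul1,r3:Mul2
c10: CDB Add1=10 | r0:5,r1:5,r2:Mul1,r3:Mul2
c11: CDB Add3=0 | r0:5,r1:5,r2:Mul1,r3:Mul2
c12: - | r0:5,r1:5,r2:Mul1,r3:Mul2
c13: - | r0:5,r1:5,r2:Mul1,r3:Mul2
c14: - | r0:5,r1:5,r2:Mul1,r3:Mul2
c15: - | r0:5,r1:5,r2:Mul1,r3:Mul2
c16: CDB Mul2=0 | r0:5,r1:5,r2:Mul1,r3:0
c17: - | r0:5,r1:5,r2:Mul1,r3:0
c18: - | r0:5,r1:5,r2:Mul1,r3:0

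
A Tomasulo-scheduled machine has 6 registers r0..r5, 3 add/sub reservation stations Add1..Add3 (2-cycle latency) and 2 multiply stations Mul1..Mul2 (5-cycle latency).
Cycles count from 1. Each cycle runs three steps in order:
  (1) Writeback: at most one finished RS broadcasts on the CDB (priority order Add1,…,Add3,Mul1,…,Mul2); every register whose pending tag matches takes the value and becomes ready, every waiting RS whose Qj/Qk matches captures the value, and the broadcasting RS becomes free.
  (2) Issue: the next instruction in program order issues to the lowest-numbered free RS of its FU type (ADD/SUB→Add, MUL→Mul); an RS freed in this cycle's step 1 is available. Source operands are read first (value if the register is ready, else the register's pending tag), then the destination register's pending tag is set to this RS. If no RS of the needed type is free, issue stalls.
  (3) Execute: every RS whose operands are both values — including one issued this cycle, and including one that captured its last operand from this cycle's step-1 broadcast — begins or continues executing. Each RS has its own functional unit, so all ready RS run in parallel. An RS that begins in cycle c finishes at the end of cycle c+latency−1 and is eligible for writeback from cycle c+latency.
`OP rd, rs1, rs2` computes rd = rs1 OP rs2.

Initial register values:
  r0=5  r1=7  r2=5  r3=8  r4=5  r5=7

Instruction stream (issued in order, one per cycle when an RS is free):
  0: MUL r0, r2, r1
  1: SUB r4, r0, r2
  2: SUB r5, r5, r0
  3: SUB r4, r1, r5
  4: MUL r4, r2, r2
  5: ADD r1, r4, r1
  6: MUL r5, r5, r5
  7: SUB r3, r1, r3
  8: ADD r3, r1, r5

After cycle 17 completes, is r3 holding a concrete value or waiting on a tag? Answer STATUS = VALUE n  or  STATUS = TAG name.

STATUS = VALUE 816

  c1: issue MUL r0<-Mul1  regs: r0:Mul1,r1:7,r2:5,r3:8,r4:5,r5:7
  c2: issue SUB r4<-Add1  regs: r0:Mul1,r1:7,r2:5,r3:8,r4:Add1,r5:7
  c3: issue SUB r5<-Add2  regs: r0:Mul1,r1:7,r2:5,r3:8,r4:Add1,r5:Add2
  c4: issue SUB r4<-Add3  regs: r0:Mul1,r1:7,r2:5,r3:8,r4:Add3,r5:Add2
  c5: issue MUL r4<-Mul2  regs: r0:Mul1,r1:7,r2:5,r3:8,r4:Mul2,r5:Add2
  c6: CDB Mul1=35; stall  regs: r0:35,r1:7,r2:5,r3:8,r4:Mul2,r5:Add2
  c7: stall  regs: r0:35,r1:7,r2:5,r3:8,r4:Mul2,r5:Add2
  c8: CDB Add1=30; issue ADD r1<-Add1  regs: r0:35,r1:Add1,r2:5,r3:8,r4:Mul2,r5:Add2
  c9: CDB Add2=-28; issue MUL r5<-Mul1  regs: r0:35,r1:Add1,r2:5,r3:8,r4:Mul2,r5:Mul1
  c10: CDB Mul2=25; issue SUB r3<-Add2  regs: r0:35,r1:Add1,r2:5,r3:Add2,r4:25,r5:Mul1
  c11: CDB Add3=35; issue ADD r3<-Add3  regs: r0:35,r1:Add1,r2:5,r3:Add3,r4:25,r5:Mul1
  c12: CDB Add1=32  regs: r0:35,r1:32,r2:5,r3:Add3,r4:25,r5:Mul1
  c13: -  regs: r0:35,r1:32,r2:5,r3:Add3,r4:25,r5:Mul1
  c14: CDB Add2=24  regs: r0:35,r1:32,r2:5,r3:Add3,r4:25,r5:Mul1
  c15: CDB Mul1=784  regs: r0:35,r1:32,r2:5,r3:Add3,r4:25,r5:784
  c16: -  regs: r0:35,r1:32,r2:5,r3:Add3,r4:25,r5:784
  c17: CDB Add3=816  regs: r0:35,r1:32,r2:5,r3:816,r4:25,r5:784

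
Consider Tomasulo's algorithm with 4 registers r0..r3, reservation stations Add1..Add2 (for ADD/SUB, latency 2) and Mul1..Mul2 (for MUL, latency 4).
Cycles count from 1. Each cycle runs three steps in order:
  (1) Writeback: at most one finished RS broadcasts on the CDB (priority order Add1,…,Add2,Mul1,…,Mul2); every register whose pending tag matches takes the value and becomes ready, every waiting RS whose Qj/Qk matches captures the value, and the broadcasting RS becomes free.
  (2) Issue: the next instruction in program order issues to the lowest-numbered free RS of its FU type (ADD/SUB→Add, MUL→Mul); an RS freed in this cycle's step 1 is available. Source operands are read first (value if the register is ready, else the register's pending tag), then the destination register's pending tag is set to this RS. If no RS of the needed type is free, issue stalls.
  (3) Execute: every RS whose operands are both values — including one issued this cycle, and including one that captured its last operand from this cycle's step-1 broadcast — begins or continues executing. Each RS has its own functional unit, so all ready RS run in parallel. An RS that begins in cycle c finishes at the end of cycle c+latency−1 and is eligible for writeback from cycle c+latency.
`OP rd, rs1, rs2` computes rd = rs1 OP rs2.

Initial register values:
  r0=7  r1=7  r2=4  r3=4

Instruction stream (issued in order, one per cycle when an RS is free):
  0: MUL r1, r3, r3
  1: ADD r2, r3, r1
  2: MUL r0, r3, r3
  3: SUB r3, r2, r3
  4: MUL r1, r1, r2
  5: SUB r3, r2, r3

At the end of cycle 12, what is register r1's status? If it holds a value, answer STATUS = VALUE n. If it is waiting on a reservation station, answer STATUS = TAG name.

STATUS = VALUE 320

cycle 1: issue MUL r1<-Mul1 // r0:7,r1:Mul1,r2:4,r3:4
cycle 2: issue ADD r2<-Add1 // r0:7,r1:Mul1,r2:Add1,r3:4
cycle 3: issue MUL r0<-Mul2 // r0:Mul2,r1:Mul1,r2:Add1,r3:4
cycle 4: issue SUB r3<-Add2 // r0:Mul2,r1:Mul1,r2:Add1,r3:Add2
cycle 5: CDB Mul1=16; issue MUL r1<-Mul1 // r0:Mul2,r1:Mul1,r2:Add1,r3:Add2
cycle 6: stall // r0:Mul2,r1:Mul1,r2:Add1,r3:Add2
cycle 7: CDB Add1=20; issue SUB r3<-Add1 // r0:Mul2,r1:Mul1,r2:20,r3:Add1
cycle 8: CDB Mul2=16 // r0:16,r1:Mul1,r2:20,r3:Add1
cycle 9: CDB Add2=16 // r0:16,r1:Mul1,r2:20,r3:Add1
cycle 10: - // r0:16,r1:Mul1,r2:20,r3:Add1
cycle 11: CDB Add1=4 // r0:16,r1:Mul1,r2:20,r3:4
cycle 12: CDB Mul1=320 // r0:16,r1:320,r2:20,r3:4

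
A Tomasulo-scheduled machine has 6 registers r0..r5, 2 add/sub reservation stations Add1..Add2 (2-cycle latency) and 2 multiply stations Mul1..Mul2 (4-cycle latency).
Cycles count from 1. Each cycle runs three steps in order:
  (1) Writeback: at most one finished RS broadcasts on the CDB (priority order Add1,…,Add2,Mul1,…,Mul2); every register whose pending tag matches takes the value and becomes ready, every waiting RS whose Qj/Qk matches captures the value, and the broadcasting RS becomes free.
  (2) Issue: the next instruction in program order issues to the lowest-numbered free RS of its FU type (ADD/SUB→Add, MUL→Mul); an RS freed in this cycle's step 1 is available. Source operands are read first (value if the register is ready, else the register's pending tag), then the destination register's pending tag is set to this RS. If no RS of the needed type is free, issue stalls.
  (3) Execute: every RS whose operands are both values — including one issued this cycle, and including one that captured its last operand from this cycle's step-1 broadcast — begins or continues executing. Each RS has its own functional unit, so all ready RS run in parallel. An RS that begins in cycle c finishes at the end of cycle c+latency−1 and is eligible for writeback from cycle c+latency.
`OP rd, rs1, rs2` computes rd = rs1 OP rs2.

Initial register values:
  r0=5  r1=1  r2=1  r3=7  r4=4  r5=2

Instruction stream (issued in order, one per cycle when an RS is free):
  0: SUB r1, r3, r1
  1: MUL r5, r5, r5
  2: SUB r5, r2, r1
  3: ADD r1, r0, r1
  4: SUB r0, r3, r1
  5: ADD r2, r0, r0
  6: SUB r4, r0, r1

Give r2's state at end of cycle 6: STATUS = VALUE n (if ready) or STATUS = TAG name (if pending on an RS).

STATUS = TAG Add2

  c1: issue SUB r1<-Add1  regs: r0:5,r1:Add1,r2:1,r3:7,r4:4,r5:2
  c2: issue MUL r5<-Mul1  regs: r0:5,r1:Add1,r2:1,r3:7,r4:4,r5:Mul1
  c3: CDB Add1=6; issue SUB r5<-Add1  regs: r0:5,r1:6,r2:1,r3:7,r4:4,r5:Add1
  c4: issue ADD r1<-Add2  regs: r0:5,r1:Add2,r2:1,r3:7,r4:4,r5:Add1
  c5: CDB Add1=-5; issue SUB r0<-Add1  regs: r0:Add1,r1:Add2,r2:1,r3:7,r4:4,r5:-5
  c6: CDB Add2=11; issue ADD r2<-Add2  regs: r0:Add1,r1:11,r2:Add2,r3:7,r4:4,r5:-5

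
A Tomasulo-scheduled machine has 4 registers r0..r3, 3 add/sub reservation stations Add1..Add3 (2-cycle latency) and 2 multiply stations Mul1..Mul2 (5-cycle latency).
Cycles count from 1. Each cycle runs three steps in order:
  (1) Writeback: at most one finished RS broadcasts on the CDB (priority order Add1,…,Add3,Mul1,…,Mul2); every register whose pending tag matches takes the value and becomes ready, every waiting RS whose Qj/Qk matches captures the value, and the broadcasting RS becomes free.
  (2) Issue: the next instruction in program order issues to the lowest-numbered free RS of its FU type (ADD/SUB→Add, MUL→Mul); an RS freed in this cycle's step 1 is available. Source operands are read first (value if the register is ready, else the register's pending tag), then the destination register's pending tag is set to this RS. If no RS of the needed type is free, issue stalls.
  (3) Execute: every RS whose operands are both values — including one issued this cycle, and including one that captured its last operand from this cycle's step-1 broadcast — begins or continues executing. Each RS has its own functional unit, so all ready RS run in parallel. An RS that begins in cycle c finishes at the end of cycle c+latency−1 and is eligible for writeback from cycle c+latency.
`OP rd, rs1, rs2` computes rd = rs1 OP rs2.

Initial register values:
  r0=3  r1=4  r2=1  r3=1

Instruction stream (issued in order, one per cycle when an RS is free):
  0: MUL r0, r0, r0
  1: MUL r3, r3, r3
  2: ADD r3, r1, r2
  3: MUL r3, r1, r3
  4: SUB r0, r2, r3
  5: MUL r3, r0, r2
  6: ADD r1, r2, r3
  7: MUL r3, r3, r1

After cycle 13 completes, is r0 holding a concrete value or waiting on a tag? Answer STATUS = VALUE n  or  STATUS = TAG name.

STATUS = VALUE -19

c1: issue MUL r0<-Mul1 | r0:Mul1,r1:4,r2:1,r3:1
c2: issue MUL r3<-Mul2 | r0:Mul1,r1:4,r2:1,r3:Mul2
c3: issue ADD r3<-Add1 | r0:Mul1,r1:4,r2:1,r3:Add1
c4: stall | r0:Mul1,r1:4,r2:1,r3:Add1
c5: CDB Add1=5; stall | r0:Mul1,r1:4,r2:1,r3:5
c6: CDB Mul1=9; issue MUL r3<-Mul1 | r0:9,r1:4,r2:1,r3:Mul1
c7: CDB Mul2=1; issue SUB r0<-Add1 | r0:Add1,r1:4,r2:1,r3:Mul1
c8: issue MUL r3<-Mul2 | r0:Add1,r1:4,r2:1,r3:Mul2
c9: issue ADD r1<-Add2 | r0:Add1,r1:Add2,r2:1,r3:Mul2
c10: stall | r0:Add1,r1:Add2,r2:1,r3:Mul2
c11: CDB Mul1=20; issue MUL r3<-Mul1 | r0:Add1,r1:Add2,r2:1,r3:Mul1
c12: - | r0:Add1,r1:Add2,r2:1,r3:Mul1
c13: CDB Add1=-19 | r0:-19,r1:Add2,r2:1,r3:Mul1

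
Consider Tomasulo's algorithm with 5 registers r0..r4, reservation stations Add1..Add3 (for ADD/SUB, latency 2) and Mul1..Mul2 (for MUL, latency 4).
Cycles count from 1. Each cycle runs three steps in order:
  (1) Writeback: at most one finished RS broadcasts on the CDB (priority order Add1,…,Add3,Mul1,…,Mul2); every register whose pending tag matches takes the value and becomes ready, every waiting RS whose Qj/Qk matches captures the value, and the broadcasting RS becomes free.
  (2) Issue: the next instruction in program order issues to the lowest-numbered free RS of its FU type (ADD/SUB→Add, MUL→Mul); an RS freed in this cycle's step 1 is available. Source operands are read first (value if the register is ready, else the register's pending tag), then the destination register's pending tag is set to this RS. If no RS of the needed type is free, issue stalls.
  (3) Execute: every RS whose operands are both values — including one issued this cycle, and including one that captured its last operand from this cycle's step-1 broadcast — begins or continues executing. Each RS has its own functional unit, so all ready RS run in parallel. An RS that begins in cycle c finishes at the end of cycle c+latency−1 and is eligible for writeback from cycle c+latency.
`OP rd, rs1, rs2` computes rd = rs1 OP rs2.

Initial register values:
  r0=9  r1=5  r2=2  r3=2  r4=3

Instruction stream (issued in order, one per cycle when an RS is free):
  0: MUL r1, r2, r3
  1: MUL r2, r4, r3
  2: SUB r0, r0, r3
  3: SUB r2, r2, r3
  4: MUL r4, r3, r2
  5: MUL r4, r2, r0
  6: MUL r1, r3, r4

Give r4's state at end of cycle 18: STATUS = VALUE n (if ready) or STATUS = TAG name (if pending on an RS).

  c1: issue MUL r1<-Mul1  regs: r0:9,r1:Mul1,r2:2,r3:2,r4:3
  c2: issue MUL r2<-Mul2  regs: r0:9,r1:Mul1,r2:Mul2,r3:2,r4:3
  c3: issue SUB r0<-Add1  regs: r0:Add1,r1:Mul1,r2:Mul2,r3:2,r4:3
  c4: issue SUB r2<-Add2  regs: r0:Add1,r1:Mul1,r2:Add2,r3:2,r4:3
  c5: CDB Add1=7; stall  regs: r0:7,r1:Mul1,r2:Add2,r3:2,r4:3
  c6: CDB Mul1=4; issue MUL r4<-Mul1  regs: r0:7,r1:4,r2:Add2,r3:2,r4:Mul1
  c7: CDB Mul2=6; issue MUL r4<-Mul2  regs: r0:7,r1:4,r2:Add2,r3:2,r4:Mul2
  c8: stall  regs: r0:7,r1:4,r2:Add2,r3:2,r4:Mul2
  c9: CDB Add2=4; stall  regs: r0:7,r1:4,r2:4,r3:2,r4:Mul2
  c10: stall  regs: r0:7,r1:4,r2:4,r3:2,r4:Mul2
  c11: stall  regs: r0:7,r1:4,r2:4,r3:2,r4:Mul2
  c12: stall  regs: r0:7,r1:4,r2:4,r3:2,r4:Mul2
  c13: CDB Mul1=8; issue MUL r1<-Mul1  regs: r0:7,r1:Mul1,r2:4,r3:2,r4:Mul2
  c14: CDB Mul2=28  regs: r0:7,r1:Mul1,r2:4,r3:2,r4:28
  c15: -  regs: r0:7,r1:Mul1,r2:4,r3:2,r4:28
  c16: -  regs: r0:7,r1:Mul1,r2:4,r3:2,r4:28
  c17: -  regs: r0:7,r1:Mul1,r2:4,r3:2,r4:28
  c18: CDB Mul1=56  regs: r0:7,r1:56,r2:4,r3:2,r4:28

STATUS = VALUE 28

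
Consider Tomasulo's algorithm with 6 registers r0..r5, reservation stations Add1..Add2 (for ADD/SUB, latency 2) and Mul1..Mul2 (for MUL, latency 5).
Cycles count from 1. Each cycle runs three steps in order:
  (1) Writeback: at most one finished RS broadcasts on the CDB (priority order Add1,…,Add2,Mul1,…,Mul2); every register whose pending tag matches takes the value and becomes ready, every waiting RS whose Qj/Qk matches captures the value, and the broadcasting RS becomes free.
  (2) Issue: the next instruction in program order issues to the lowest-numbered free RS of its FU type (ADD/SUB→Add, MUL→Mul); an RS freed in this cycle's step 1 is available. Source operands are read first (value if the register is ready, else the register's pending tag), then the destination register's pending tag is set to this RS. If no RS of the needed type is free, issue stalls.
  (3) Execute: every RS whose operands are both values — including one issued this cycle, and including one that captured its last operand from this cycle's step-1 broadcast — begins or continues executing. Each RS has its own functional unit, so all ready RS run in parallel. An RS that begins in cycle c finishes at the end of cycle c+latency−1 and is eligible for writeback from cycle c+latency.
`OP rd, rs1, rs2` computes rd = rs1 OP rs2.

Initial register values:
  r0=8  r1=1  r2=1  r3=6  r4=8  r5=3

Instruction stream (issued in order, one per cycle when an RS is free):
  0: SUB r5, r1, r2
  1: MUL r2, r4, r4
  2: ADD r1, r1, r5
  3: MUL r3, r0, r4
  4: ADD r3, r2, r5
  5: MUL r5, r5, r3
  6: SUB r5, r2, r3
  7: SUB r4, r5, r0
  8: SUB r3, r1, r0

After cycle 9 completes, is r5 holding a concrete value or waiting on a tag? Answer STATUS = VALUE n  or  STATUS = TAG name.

  c1: issue SUB r5<-Add1  regs: r0:8,r1:1,r2:1,r3:6,r4:8,r5:Add1
  c2: issue MUL r2<-Mul1  regs: r0:8,r1:1,r2:Mul1,r3:6,r4:8,r5:Add1
  c3: CDB Add1=0; issue ADD r1<-Add1  regs: r0:8,r1:Add1,r2:Mul1,r3:6,r4:8,r5:0
  c4: issue MUL r3<-Mul2  regs: r0:8,r1:Add1,r2:Mul1,r3:Mul2,r4:8,r5:0
  c5: CDB Add1=1; issue ADD r3<-Add1  regs: r0:8,r1:1,r2:Mul1,r3:Add1,r4:8,r5:0
  c6: stall  regs: r0:8,r1:1,r2:Mul1,r3:Add1,r4:8,r5:0
  c7: CDB Mul1=64; issue MUL r5<-Mul1  regs: r0:8,r1:1,r2:64,r3:Add1,r4:8,r5:Mul1
  c8: issue SUB r5<-Add2  regs: r0:8,r1:1,r2:64,r3:Add1,r4:8,r5:Add2
  c9: CDB Add1=64; issue SUB r4<-Add1  regs: r0:8,r1:1,r2:64,r3:64,r4:Add1,r5:Add2

STATUS = TAG Add2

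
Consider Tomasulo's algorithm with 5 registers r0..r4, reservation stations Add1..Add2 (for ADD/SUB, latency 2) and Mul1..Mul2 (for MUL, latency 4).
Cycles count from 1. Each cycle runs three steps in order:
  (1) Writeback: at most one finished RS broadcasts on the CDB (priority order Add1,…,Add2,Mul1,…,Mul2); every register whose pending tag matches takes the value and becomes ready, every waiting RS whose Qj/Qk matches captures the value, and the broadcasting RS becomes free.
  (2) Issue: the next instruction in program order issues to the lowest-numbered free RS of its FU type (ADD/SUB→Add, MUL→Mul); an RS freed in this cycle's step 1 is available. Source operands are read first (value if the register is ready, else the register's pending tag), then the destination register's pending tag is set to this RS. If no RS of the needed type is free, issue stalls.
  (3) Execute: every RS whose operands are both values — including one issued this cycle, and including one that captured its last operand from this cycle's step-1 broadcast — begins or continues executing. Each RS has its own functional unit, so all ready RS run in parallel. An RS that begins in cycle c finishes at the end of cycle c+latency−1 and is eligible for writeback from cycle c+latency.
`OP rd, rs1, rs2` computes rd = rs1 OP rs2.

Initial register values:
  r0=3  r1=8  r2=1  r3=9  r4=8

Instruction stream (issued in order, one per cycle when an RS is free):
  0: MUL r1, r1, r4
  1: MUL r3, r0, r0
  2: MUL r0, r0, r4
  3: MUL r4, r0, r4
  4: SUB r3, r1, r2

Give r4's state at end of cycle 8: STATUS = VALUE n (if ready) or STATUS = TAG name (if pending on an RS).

STATUS = TAG Mul2

cycle 1: issue MUL r1<-Mul1 // r0:3,r1:Mul1,r2:1,r3:9,r4:8
cycle 2: issue MUL r3<-Mul2 // r0:3,r1:Mul1,r2:1,r3:Mul2,r4:8
cycle 3: stall // r0:3,r1:Mul1,r2:1,r3:Mul2,r4:8
cycle 4: stall // r0:3,r1:Mul1,r2:1,r3:Mul2,r4:8
cycle 5: CDB Mul1=64; issue MUL r0<-Mul1 // r0:Mul1,r1:64,r2:1,r3:Mul2,r4:8
cycle 6: CDB Mul2=9; issue MUL r4<-Mul2 // r0:Mul1,r1:64,r2:1,r3:9,r4:Mul2
cycle 7: issue SUB r3<-Add1 // r0:Mul1,r1:64,r2:1,r3:Add1,r4:Mul2
cycle 8: - // r0:Mul1,r1:64,r2:1,r3:Add1,r4:Mul2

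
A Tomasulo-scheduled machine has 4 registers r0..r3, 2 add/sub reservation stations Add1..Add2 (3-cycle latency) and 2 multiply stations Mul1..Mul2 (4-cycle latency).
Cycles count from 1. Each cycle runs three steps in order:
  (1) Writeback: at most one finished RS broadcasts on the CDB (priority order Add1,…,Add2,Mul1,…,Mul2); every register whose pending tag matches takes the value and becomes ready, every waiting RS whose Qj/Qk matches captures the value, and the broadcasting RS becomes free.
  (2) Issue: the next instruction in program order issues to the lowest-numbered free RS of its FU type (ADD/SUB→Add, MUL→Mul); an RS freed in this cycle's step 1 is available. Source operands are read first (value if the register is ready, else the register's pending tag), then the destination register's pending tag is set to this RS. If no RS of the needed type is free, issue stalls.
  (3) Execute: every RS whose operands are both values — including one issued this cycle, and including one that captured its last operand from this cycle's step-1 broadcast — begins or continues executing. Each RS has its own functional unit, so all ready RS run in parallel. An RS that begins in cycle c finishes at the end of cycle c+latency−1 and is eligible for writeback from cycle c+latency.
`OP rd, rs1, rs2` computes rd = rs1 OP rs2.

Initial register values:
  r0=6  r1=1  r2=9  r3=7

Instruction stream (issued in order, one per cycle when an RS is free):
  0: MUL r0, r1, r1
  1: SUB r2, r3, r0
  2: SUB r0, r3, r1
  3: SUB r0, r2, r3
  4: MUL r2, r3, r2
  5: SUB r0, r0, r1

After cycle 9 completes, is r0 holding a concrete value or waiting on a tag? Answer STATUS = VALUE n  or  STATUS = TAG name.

STATUS = TAG Add1

c1: issue MUL r0<-Mul1 | r0:Mul1,r1:1,r2:9,r3:7
c2: issue SUB r2<-Add1 | r0:Mul1,r1:1,r2:Add1,r3:7
c3: issue SUB r0<-Add2 | r0:Add2,r1:1,r2:Add1,r3:7
c4: stall | r0:Add2,r1:1,r2:Add1,r3:7
c5: CDB Mul1=1; stall | r0:Add2,r1:1,r2:Add1,r3:7
c6: CDB Add2=6; issue SUB r0<-Add2 | r0:Add2,r1:1,r2:Add1,r3:7
c7: issue MUL r2<-Mul1 | r0:Add2,r1:1,r2:Mul1,r3:7
c8: CDB Add1=6; issue SUB r0<-Add1 | r0:Add1,r1:1,r2:Mul1,r3:7
c9: - | r0:Add1,r1:1,r2:Mul1,r3:7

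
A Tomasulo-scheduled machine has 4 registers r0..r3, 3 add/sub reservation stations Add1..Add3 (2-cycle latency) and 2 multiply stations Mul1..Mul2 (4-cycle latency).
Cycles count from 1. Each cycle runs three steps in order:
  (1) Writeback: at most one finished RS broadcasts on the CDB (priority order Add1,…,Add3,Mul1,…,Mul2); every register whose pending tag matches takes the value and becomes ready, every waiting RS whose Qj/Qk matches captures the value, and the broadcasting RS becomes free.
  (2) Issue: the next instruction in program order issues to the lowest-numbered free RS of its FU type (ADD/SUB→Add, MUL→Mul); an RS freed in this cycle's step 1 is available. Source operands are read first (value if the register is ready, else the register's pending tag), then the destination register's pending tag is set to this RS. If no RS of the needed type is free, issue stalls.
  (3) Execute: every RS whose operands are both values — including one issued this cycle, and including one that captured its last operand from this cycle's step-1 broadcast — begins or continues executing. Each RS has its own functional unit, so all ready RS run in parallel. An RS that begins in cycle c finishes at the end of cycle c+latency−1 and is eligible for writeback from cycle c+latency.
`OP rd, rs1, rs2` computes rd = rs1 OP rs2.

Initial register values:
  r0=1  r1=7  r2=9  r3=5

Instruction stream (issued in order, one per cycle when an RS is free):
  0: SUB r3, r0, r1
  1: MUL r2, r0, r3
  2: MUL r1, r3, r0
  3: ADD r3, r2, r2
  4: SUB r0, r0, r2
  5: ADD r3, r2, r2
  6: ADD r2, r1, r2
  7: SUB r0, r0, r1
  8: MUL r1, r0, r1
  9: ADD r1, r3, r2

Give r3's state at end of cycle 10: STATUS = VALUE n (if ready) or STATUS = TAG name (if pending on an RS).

STATUS = TAG Add3

c1: issue SUB r3<-Add1 | r0:1,r1:7,r2:9,r3:Add1
c2: issue MUL r2<-Mul1 | r0:1,r1:7,r2:Mul1,r3:Add1
c3: CDB Add1=-6; issue MUL r1<-Mul2 | r0:1,r1:Mul2,r2:Mul1,r3:-6
c4: issue ADD r3<-Add1 | r0:1,r1:Mul2,r2:Mul1,r3:Add1
c5: issue SUB r0<-Add2 | r0:Add2,r1:Mul2,r2:Mul1,r3:Add1
c6: issue ADD r3<-Add3 | r0:Add2,r1:Mul2,r2:Mul1,r3:Add3
c7: CDB Mul1=-6; stall | r0:Add2,r1:Mul2,r2:-6,r3:Add3
c8: CDB Mul2=-6; stall | r0:Add2,r1:-6,r2:-6,r3:Add3
c9: CDB Add1=-12; issue ADD r2<-Add1 | r0:Add2,r1:-6,r2:Add1,r3:Add3
c10: CDB Add2=7; issue SUB r0<-Add2 | r0:Add2,r1:-6,r2:Add1,r3:Add3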